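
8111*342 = 2773962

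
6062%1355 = 642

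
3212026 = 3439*934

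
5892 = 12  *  491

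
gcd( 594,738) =18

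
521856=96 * 5436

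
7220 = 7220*1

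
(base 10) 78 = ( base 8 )116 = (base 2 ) 1001110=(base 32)2e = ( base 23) 39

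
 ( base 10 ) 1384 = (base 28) 1lc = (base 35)14j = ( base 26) 216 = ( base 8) 2550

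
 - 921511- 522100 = -1443611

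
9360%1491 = 414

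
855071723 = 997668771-142597048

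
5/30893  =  5/30893  =  0.00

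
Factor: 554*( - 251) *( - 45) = 6257430 = 2^1*3^2*5^1*251^1 * 277^1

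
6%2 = 0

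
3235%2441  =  794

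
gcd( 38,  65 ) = 1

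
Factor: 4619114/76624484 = 2309557/38312242 = 2^( - 1 ) * 37^( - 1 )*67^1 * 34471^1 *517733^ ( - 1 ) 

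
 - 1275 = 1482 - 2757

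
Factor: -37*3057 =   -  113109 = - 3^1*37^1*1019^1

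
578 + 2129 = 2707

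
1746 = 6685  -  4939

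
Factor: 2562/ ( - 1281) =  - 2 =- 2^1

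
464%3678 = 464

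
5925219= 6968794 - 1043575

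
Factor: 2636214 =2^1*3^1 * 7^1*23^1 * 2729^1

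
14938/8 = 1867 + 1/4= 1867.25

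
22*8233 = 181126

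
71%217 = 71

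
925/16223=925/16223 =0.06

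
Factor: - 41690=-2^1*5^1*11^1*379^1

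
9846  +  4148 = 13994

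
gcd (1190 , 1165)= 5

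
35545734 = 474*74991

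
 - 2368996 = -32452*73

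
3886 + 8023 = 11909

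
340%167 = 6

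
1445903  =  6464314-5018411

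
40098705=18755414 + 21343291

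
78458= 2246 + 76212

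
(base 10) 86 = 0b1010110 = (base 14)62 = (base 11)79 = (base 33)2k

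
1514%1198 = 316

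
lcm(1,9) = 9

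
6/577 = 6/577 =0.01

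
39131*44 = 1721764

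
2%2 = 0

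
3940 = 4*985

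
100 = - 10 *( - 10)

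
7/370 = 7/370=0.02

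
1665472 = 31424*53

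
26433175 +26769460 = 53202635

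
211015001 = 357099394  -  146084393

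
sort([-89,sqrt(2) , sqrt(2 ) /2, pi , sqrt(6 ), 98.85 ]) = [-89, sqrt(2) /2 , sqrt( 2 ), sqrt ( 6) , pi, 98.85] 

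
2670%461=365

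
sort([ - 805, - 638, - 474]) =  [ - 805,-638, - 474 ] 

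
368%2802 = 368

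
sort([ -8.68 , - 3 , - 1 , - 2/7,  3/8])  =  [ - 8.68, - 3,  -  1, - 2/7, 3/8]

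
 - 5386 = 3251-8637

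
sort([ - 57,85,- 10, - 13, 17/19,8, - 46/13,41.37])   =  [ - 57 , - 13 , - 10, - 46/13,17/19,8, 41.37,85] 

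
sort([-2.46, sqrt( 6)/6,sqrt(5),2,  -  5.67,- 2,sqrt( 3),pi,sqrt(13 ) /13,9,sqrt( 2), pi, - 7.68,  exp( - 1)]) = [ - 7.68, - 5.67, - 2.46, - 2, sqrt(13 ) /13, exp( - 1 ),sqrt( 6)/6,sqrt(2 ), sqrt(3),2,  sqrt( 5 ),pi, pi, 9 ]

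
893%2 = 1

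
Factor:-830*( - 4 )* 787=2^3 *5^1*83^1*787^1  =  2612840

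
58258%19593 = 19072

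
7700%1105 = 1070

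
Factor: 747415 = 5^1*83^1*1801^1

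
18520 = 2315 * 8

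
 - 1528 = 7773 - 9301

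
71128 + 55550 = 126678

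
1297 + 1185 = 2482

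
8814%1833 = 1482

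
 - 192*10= - 1920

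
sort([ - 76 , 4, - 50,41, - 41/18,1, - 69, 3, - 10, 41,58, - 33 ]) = [-76, - 69, - 50, - 33, - 10, - 41/18,1, 3, 4,41 , 41, 58]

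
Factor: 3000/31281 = 1000/10427 = 2^3*5^3*10427^( - 1)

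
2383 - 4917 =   -  2534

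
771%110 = 1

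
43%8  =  3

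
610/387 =610/387 = 1.58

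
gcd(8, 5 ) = 1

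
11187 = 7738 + 3449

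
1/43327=1/43327  =  0.00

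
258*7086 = 1828188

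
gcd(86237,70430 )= 1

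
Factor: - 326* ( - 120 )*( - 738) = -28870560 =-2^5*3^3*5^1*41^1  *163^1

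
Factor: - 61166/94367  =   - 514/793 = - 2^1 * 13^ ( - 1) * 61^( - 1 )*257^1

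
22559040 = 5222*4320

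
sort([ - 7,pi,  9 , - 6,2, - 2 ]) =[-7, - 6, - 2, 2, pi,  9] 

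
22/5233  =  22/5233= 0.00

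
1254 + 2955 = 4209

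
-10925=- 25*437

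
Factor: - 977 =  - 977^1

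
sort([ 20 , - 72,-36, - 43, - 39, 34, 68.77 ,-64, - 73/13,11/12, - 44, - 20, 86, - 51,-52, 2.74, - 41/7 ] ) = [ - 72,-64, - 52, - 51,  -  44,-43, - 39, - 36, - 20, - 41/7 , - 73/13,11/12,2.74,  20,34, 68.77,86 ] 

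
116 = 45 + 71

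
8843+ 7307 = 16150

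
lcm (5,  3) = 15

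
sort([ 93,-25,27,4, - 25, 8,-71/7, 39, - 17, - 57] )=[ -57, - 25,- 25,-17, - 71/7,  4,8, 27, 39,93 ] 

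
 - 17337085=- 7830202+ - 9506883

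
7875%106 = 31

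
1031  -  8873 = - 7842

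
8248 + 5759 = 14007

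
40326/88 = 1833/4  =  458.25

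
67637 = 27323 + 40314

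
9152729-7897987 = 1254742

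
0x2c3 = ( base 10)707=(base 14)387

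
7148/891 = 7148/891 = 8.02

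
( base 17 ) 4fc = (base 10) 1423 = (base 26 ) 22J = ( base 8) 2617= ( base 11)1084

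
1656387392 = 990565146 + 665822246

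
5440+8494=13934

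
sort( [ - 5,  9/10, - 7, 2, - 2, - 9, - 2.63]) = [ - 9, - 7, - 5, - 2.63 , - 2,9/10 , 2 ]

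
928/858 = 1+35/429 = 1.08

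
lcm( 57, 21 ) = 399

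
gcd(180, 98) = 2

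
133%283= 133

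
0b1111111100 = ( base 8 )1774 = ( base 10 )1020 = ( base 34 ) U0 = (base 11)848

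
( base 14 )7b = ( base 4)1231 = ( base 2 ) 1101101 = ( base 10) 109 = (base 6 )301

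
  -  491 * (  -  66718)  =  32758538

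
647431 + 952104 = 1599535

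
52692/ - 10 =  - 26346/5=-5269.20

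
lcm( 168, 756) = 1512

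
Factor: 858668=2^2*214667^1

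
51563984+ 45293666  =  96857650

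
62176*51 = 3170976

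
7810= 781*10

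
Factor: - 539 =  - 7^2*11^1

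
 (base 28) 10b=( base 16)31B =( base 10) 795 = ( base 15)380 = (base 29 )rc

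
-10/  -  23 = 10/23  =  0.43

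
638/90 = 7  +  4/45 = 7.09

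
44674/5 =8934 + 4/5 = 8934.80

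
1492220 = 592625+899595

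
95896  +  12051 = 107947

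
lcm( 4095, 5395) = 339885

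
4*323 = 1292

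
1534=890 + 644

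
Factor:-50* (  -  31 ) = 2^1*5^2*31^1 = 1550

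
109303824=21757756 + 87546068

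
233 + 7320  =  7553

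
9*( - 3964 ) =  - 35676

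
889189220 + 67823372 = 957012592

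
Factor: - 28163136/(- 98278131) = 2^6*7^( - 1)*146683^1 * 4679911^( - 1) = 9387712/32759377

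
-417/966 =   -  1 + 183/322=- 0.43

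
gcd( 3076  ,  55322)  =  2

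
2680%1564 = 1116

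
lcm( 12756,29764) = 89292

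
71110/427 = 166 + 228/427 = 166.53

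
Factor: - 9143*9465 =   -  86538495 = - 3^1*5^1*41^1*223^1 * 631^1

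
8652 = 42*206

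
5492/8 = 1373/2 = 686.50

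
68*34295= 2332060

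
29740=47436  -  17696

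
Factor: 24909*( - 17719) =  - 3^1*13^1*19^2*23^1*29^1 * 47^1 = -441362571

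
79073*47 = 3716431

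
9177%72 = 33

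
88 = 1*88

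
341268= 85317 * 4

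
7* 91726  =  642082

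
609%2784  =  609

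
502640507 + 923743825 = 1426384332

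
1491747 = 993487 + 498260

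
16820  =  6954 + 9866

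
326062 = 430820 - 104758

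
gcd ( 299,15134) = 23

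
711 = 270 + 441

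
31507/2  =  15753 + 1/2 = 15753.50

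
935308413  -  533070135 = 402238278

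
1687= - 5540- - 7227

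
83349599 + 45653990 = 129003589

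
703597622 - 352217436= 351380186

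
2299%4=3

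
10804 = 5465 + 5339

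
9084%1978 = 1172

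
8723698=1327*6574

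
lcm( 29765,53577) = 267885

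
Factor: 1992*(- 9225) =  -2^3*3^3*5^2*41^1*83^1 = - 18376200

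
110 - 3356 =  - 3246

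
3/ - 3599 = -3/3599  =  - 0.00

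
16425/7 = 2346+3/7 = 2346.43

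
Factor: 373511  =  311^1*1201^1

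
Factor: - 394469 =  - 233^1 * 1693^1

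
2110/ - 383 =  -2110/383 = -5.51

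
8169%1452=909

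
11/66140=11/66140 = 0.00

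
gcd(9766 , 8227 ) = 19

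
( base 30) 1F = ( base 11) 41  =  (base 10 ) 45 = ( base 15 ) 30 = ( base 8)55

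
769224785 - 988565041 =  - 219340256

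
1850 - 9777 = -7927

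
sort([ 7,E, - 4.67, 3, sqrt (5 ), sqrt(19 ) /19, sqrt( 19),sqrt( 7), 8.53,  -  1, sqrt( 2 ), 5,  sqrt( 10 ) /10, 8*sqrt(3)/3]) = [ - 4.67, - 1,  sqrt(19 )/19, sqrt(10)/10,  sqrt( 2), sqrt(5), sqrt( 7), E, 3,sqrt( 19), 8*sqrt(3)/3, 5 , 7,8.53]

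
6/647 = 6/647 =0.01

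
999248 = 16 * 62453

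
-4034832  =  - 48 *84059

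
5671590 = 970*5847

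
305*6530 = 1991650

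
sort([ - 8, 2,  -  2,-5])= [ - 8, - 5, -2, 2 ] 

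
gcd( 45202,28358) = 2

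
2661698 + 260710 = 2922408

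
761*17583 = 13380663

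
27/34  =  27/34 = 0.79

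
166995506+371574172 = 538569678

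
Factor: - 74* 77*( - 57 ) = 324786 = 2^1 * 3^1*7^1*11^1 * 19^1 * 37^1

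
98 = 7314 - 7216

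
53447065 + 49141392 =102588457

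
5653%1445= 1318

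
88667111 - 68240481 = 20426630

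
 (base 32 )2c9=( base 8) 4611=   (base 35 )1yq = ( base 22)50L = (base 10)2441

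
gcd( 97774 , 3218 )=2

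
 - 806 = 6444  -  7250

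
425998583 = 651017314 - 225018731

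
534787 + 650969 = 1185756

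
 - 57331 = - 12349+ - 44982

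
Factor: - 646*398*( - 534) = 137295672 = 2^3*3^1*17^1*19^1*89^1*199^1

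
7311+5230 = 12541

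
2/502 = 1/251 = 0.00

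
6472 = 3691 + 2781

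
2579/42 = 2579/42 = 61.40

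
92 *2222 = 204424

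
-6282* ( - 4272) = 26836704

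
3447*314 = 1082358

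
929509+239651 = 1169160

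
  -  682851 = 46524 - 729375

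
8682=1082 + 7600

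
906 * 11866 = 10750596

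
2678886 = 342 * 7833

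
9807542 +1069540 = 10877082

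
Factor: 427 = 7^1*61^1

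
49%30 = 19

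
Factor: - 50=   -  2^1 * 5^2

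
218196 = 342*638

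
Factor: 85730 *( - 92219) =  - 7905934870 = - 2^1 *5^1 * 8573^1*92219^1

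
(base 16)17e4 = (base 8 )13744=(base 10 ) 6116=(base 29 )77Q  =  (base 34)59u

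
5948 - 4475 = 1473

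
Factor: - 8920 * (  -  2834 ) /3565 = 2^4 * 13^1*23^( - 1 )*31^( - 1)*109^1 * 223^1 = 5055856/713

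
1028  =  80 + 948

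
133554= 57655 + 75899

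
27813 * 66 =1835658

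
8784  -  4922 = 3862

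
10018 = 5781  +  4237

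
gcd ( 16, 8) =8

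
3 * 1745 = 5235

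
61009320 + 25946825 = 86956145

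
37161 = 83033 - 45872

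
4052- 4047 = 5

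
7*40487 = 283409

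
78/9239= 78/9239  =  0.01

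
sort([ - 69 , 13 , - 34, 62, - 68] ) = [ - 69, - 68, - 34,  13, 62]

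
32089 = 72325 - 40236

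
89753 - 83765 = 5988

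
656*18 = 11808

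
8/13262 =4/6631=0.00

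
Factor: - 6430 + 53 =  - 7^1*911^1 =- 6377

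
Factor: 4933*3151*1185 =3^1*5^1*23^1*79^1 *137^1*4933^1 = 18419501355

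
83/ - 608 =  - 1+ 525/608 = - 0.14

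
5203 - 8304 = -3101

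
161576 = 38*4252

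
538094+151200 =689294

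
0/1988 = 0 = 0.00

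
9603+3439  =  13042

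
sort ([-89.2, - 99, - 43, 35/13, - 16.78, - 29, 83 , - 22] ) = [ - 99, - 89.2,-43, - 29, - 22, - 16.78,35/13, 83 ]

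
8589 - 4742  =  3847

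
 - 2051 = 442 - 2493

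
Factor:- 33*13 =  - 3^1 * 11^1*13^1=- 429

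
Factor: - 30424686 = - 2^1*3^1*137^1*37013^1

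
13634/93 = 146 + 56/93= 146.60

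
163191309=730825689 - 567634380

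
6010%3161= 2849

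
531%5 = 1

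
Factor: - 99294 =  - 2^1*3^1 * 13^1*19^1*67^1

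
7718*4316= 33310888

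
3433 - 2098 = 1335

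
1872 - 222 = 1650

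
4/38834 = 2/19417 = 0.00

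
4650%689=516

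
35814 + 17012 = 52826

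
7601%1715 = 741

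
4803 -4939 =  - 136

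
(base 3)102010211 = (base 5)224442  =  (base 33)7F4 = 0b1111110111010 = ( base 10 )8122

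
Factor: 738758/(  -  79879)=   -  2^1*19^1*23^(-2)*151^ ( - 1)* 19441^1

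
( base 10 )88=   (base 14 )64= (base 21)44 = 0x58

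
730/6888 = 365/3444  =  0.11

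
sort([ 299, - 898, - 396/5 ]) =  [ - 898, - 396/5,299]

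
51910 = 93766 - 41856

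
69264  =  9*7696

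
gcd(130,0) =130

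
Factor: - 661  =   - 661^1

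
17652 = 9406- - 8246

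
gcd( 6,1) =1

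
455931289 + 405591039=861522328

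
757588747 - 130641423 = 626947324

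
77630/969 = 77630/969 =80.11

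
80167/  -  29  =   - 2765 + 18/29= - 2764.38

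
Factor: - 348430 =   -  2^1*5^1 *34843^1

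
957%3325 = 957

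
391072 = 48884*8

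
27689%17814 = 9875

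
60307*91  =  5487937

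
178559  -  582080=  - 403521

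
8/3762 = 4/1881=0.00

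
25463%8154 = 1001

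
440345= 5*88069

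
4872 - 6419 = - 1547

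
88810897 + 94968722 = 183779619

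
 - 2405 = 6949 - 9354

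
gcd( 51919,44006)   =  1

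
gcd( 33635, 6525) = 5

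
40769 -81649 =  - 40880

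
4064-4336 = -272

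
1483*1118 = 1657994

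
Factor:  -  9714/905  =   - 2^1*3^1*5^(-1)*181^(-1 ) * 1619^1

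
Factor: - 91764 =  - 2^2*3^2*2549^1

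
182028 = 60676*3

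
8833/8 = 8833/8=   1104.12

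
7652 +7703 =15355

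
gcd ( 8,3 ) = 1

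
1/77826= 1/77826 = 0.00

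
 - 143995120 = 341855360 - 485850480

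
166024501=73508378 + 92516123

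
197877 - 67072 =130805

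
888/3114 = 148/519 = 0.29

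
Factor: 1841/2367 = 3^ (- 2 )*7^1 = 7/9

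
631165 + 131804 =762969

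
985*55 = 54175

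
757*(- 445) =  -336865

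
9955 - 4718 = 5237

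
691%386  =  305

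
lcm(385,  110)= 770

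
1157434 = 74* 15641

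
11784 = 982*12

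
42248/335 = 126 + 38/335 = 126.11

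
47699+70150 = 117849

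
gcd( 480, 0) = 480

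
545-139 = 406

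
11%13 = 11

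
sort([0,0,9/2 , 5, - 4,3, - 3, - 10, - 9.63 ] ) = [ -10,-9.63 , - 4 , - 3,0,  0, 3, 9/2,5]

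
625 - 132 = 493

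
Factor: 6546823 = 6546823^1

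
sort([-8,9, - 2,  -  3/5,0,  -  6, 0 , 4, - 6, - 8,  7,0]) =[ - 8, - 8,-6, - 6, - 2, - 3/5,0, 0, 0, 4,7,  9]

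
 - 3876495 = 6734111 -10610606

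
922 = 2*461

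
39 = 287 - 248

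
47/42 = 47/42 = 1.12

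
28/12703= 28/12703 = 0.00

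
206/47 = 206/47 = 4.38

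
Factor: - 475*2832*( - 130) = 2^5*3^1*5^3 * 13^1*19^1 * 59^1  =  174876000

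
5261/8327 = 5261/8327 = 0.63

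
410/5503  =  410/5503 = 0.07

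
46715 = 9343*5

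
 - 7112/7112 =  - 1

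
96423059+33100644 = 129523703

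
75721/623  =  121 + 338/623 = 121.54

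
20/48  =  5/12=0.42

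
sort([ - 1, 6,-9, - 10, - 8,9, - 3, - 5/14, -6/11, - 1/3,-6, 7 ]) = [-10 , - 9, - 8,-6,-3, - 1, - 6/11 , - 5/14, - 1/3,6,7, 9 ] 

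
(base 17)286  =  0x2D0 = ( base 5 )10340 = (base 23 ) 187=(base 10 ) 720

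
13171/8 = 1646 + 3/8=1646.38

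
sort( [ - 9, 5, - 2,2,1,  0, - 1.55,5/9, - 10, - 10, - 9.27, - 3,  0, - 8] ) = [ - 10 , - 10, - 9.27,- 9, - 8, - 3,- 2, - 1.55,0,0,5/9,1,2,  5 ]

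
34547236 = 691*49996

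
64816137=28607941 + 36208196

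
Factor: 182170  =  2^1 * 5^1*18217^1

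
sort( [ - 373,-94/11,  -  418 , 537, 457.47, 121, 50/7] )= [ - 418,- 373,-94/11,50/7, 121, 457.47,537 ]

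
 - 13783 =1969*( - 7)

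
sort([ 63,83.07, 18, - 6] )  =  [ - 6 , 18,  63,83.07]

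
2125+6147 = 8272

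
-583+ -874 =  - 1457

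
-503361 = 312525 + -815886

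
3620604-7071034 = - 3450430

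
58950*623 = 36725850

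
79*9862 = 779098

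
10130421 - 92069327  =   - 81938906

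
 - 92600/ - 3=30866+2/3 =30866.67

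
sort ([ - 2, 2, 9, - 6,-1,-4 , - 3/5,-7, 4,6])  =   [ -7,-6, - 4, - 2, - 1, - 3/5,2 , 4, 6,9]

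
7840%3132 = 1576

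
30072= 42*716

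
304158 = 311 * 978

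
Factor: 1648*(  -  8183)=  - 2^4 *7^2*103^1*167^1 = - 13485584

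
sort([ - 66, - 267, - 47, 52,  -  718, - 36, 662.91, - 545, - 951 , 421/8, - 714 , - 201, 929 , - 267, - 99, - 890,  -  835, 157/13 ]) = [ - 951, - 890  , - 835,-718, - 714, - 545, - 267,-267, - 201, - 99, - 66, -47, - 36, 157/13 , 52,421/8, 662.91, 929 ]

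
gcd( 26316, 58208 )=68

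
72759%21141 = 9336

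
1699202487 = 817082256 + 882120231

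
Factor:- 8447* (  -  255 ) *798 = 1718880030 = 2^1*3^2*5^1*7^1*17^1*19^1*8447^1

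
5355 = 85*63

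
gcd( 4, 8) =4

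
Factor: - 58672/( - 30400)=2^( - 2)*5^( - 2)*193^1 = 193/100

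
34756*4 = 139024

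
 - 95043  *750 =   -  71282250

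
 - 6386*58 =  - 370388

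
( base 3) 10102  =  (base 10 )92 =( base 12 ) 78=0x5C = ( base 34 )2o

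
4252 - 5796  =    -  1544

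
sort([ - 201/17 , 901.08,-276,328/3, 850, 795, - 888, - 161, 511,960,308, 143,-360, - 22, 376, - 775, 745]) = [ - 888, - 775, - 360, - 276,  -  161 ,-22, - 201/17,  328/3 , 143,308,376,511, 745, 795,850, 901.08, 960]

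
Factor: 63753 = 3^1*79^1*269^1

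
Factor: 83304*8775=730992600 = 2^3*3^5*5^2*13^2*89^1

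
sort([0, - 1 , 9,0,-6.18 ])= [ - 6.18,-1,  0, 0,9 ] 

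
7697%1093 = 46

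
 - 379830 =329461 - 709291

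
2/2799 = 2/2799  =  0.00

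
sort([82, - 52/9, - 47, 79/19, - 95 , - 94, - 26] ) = [ - 95,-94,  -  47, - 26, - 52/9,79/19,82] 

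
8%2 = 0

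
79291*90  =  7136190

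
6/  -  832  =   - 3/416  =  - 0.01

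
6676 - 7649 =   -  973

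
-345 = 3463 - 3808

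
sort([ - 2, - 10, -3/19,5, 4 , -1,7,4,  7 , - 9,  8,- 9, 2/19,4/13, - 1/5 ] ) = [ - 10, - 9,  -  9, - 2,-1, - 1/5, - 3/19 , 2/19, 4/13,  4,4,  5,  7,7 , 8 ] 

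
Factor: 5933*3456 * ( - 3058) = -62702601984 = -2^8*3^3*11^1*17^1*139^1*349^1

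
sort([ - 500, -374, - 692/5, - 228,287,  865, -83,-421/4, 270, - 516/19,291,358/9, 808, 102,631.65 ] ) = [ - 500, - 374, - 228, - 692/5, - 421/4,-83, - 516/19,358/9, 102,  270, 287, 291, 631.65,808,865 ] 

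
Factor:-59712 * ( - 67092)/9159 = 1335399168/3053 = 2^8*3^1 *43^( - 1)*71^(-1)* 311^1*5591^1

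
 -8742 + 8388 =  -354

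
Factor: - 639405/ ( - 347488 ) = 2^(-5 )*3^2*5^1*13^1*1093^1*10859^ (-1 )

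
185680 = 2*92840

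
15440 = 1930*8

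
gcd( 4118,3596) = 58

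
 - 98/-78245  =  98/78245 = 0.00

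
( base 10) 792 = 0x318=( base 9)1070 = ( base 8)1430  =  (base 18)280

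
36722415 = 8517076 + 28205339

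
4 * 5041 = 20164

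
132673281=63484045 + 69189236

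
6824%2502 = 1820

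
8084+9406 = 17490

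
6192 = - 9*(  -  688)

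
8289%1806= 1065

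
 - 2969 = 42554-45523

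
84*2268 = 190512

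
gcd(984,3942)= 6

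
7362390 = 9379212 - 2016822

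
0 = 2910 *0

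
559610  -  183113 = 376497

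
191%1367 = 191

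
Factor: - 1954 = -2^1 * 977^1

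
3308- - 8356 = 11664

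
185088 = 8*23136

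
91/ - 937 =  - 1 + 846/937 = - 0.10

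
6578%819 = 26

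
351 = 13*27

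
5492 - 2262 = 3230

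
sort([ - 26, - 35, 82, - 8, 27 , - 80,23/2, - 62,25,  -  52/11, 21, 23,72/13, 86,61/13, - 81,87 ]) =[ -81, - 80, - 62, - 35, - 26,-8, -52/11,61/13,72/13 , 23/2,21, 23,25, 27,82,  86, 87 ] 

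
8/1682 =4/841= 0.00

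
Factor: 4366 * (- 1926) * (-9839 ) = 2^2*3^2 * 37^1*59^1* 107^1*9839^1 = 82735324524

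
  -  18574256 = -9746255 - 8828001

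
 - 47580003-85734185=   - 133314188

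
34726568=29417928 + 5308640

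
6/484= 3/242 = 0.01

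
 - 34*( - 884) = 30056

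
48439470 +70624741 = 119064211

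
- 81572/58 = - 40786/29=- 1406.41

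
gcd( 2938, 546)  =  26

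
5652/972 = 157/27 = 5.81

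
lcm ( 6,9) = 18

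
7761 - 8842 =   -  1081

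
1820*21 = 38220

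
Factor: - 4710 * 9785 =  - 46087350 = - 2^1*3^1*5^2*19^1 * 103^1*157^1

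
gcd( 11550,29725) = 25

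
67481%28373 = 10735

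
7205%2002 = 1199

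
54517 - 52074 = 2443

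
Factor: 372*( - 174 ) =-64728 = - 2^3*3^2*29^1*31^1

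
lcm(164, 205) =820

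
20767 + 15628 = 36395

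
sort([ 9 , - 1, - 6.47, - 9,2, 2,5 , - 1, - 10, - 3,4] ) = [ - 10, - 9,-6.47,-3,  -  1, - 1,2,2, 4,5,9]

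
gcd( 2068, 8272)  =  2068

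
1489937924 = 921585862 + 568352062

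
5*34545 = 172725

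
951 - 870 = 81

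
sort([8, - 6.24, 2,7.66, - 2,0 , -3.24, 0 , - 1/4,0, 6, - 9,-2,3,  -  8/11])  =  [ - 9,-6.24, - 3.24,-2, -2,-8/11, - 1/4,0,0  ,  0  ,  2, 3 , 6,7.66,8 ]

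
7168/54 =132 + 20/27 =132.74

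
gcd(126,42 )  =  42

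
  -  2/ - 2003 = 2/2003=0.00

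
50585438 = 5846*8653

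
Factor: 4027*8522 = 34318094 = 2^1*4027^1*4261^1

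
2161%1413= 748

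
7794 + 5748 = 13542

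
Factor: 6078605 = 5^1 * 13^1 * 17^1 * 5501^1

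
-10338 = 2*( - 5169 )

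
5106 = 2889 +2217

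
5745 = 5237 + 508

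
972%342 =288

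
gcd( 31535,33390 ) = 1855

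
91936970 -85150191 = 6786779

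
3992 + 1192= 5184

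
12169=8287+3882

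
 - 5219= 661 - 5880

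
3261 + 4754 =8015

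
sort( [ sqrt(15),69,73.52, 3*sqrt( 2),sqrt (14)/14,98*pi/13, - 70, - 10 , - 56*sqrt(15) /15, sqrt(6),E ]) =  [ - 70, - 56*sqrt ( 15)/15, - 10, sqrt(14)/14,sqrt(6),E,sqrt( 15), 3 *sqrt( 2),98*pi/13,69,73.52 ]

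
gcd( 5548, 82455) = 1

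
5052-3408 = 1644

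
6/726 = 1/121 =0.01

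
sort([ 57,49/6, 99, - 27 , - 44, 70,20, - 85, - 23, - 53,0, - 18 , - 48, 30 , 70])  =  [ - 85, - 53, - 48, - 44, - 27, - 23, - 18 , 0, 49/6, 20, 30,57, 70, 70, 99] 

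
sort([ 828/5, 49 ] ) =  [ 49,828/5]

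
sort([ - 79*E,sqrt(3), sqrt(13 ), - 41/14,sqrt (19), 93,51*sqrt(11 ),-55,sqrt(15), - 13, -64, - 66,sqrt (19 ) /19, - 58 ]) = [ - 79*E, - 66, - 64, - 58, -55, - 13, - 41/14 , sqrt( 19)/19,sqrt(3), sqrt (13), sqrt (15),sqrt(19 ) , 93,51*sqrt (11) ] 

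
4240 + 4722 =8962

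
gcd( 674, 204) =2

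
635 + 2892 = 3527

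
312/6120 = 13/255 = 0.05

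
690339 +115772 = 806111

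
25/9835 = 5/1967 = 0.00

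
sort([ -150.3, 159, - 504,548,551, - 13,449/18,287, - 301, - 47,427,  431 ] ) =[- 504 , - 301, - 150.3,  -  47, - 13 , 449/18, 159,287, 427,431, 548,551 ]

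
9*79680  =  717120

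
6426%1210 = 376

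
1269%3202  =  1269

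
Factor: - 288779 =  - 17^1*16987^1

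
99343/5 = 99343/5 = 19868.60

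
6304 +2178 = 8482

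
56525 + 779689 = 836214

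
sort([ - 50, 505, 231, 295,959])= [ -50, 231, 295, 505, 959] 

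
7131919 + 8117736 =15249655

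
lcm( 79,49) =3871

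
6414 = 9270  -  2856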